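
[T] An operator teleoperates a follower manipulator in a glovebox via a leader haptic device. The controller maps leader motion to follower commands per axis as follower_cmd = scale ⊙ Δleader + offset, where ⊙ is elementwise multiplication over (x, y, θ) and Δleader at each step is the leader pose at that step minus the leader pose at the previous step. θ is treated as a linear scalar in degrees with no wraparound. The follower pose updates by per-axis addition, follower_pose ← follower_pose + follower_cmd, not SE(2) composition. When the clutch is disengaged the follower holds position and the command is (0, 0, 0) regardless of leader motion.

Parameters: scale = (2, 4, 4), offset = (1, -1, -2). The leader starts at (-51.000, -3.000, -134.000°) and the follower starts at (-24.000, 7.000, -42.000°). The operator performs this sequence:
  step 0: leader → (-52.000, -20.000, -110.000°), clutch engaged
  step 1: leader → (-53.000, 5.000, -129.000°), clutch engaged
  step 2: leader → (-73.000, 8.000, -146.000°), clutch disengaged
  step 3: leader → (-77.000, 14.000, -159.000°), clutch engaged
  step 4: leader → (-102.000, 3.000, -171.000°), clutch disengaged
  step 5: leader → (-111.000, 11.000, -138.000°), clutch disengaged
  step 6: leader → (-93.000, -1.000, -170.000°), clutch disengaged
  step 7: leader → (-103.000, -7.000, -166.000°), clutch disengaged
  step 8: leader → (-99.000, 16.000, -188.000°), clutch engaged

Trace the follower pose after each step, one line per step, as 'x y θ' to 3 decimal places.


step 0: Δleader=(-1.000, -17.000, 24.000°), engaged; cmd=(-1.000, -69.000, 94.000°) → follower=(-25.000, -62.000, 52.000°)
step 1: Δleader=(-1.000, 25.000, -19.000°), engaged; cmd=(-1.000, 99.000, -78.000°) → follower=(-26.000, 37.000, -26.000°)
step 2: Δleader=(-20.000, 3.000, -17.000°), disengaged; cmd=(0,0,0) → follower holds at (-26.000, 37.000, -26.000°)
step 3: Δleader=(-4.000, 6.000, -13.000°), engaged; cmd=(-7.000, 23.000, -54.000°) → follower=(-33.000, 60.000, -80.000°)
step 4: Δleader=(-25.000, -11.000, -12.000°), disengaged; cmd=(0,0,0) → follower holds at (-33.000, 60.000, -80.000°)
step 5: Δleader=(-9.000, 8.000, 33.000°), disengaged; cmd=(0,0,0) → follower holds at (-33.000, 60.000, -80.000°)
step 6: Δleader=(18.000, -12.000, -32.000°), disengaged; cmd=(0,0,0) → follower holds at (-33.000, 60.000, -80.000°)
step 7: Δleader=(-10.000, -6.000, 4.000°), disengaged; cmd=(0,0,0) → follower holds at (-33.000, 60.000, -80.000°)
step 8: Δleader=(4.000, 23.000, -22.000°), engaged; cmd=(9.000, 91.000, -90.000°) → follower=(-24.000, 151.000, -170.000°)

-25.000 -62.000 52.000
-26.000 37.000 -26.000
-26.000 37.000 -26.000
-33.000 60.000 -80.000
-33.000 60.000 -80.000
-33.000 60.000 -80.000
-33.000 60.000 -80.000
-33.000 60.000 -80.000
-24.000 151.000 -170.000


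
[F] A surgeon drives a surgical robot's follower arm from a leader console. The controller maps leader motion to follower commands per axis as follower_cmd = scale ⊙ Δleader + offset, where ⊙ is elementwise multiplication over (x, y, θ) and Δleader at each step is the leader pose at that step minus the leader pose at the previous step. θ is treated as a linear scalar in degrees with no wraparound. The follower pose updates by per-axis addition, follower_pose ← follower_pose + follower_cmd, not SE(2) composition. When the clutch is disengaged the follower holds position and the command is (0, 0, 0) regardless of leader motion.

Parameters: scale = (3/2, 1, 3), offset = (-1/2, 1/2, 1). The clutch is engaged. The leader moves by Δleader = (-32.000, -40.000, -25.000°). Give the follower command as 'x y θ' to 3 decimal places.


axis x: 3/2·-32.000 + -1/2 = -48.500
axis y: 1·-40.000 + 1/2 = -39.500
axis θ: 3·-25.000 + 1 = -74.000

-48.500 -39.500 -74.000


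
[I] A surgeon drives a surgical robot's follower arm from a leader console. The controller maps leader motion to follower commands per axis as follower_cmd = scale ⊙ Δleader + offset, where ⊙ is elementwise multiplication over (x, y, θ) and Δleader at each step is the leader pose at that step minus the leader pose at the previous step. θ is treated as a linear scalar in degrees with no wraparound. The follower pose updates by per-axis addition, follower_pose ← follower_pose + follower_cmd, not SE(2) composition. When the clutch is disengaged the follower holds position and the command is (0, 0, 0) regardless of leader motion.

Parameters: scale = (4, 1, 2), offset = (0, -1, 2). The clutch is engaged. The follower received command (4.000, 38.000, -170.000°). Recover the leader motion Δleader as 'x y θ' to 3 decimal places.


axis x: (4.000 − 0) / (4) = 1.000
axis y: (38.000 − -1) / (1) = 39.000
axis θ: (-170.000 − 2) / (2) = -86.000

1.000 39.000 -86.000


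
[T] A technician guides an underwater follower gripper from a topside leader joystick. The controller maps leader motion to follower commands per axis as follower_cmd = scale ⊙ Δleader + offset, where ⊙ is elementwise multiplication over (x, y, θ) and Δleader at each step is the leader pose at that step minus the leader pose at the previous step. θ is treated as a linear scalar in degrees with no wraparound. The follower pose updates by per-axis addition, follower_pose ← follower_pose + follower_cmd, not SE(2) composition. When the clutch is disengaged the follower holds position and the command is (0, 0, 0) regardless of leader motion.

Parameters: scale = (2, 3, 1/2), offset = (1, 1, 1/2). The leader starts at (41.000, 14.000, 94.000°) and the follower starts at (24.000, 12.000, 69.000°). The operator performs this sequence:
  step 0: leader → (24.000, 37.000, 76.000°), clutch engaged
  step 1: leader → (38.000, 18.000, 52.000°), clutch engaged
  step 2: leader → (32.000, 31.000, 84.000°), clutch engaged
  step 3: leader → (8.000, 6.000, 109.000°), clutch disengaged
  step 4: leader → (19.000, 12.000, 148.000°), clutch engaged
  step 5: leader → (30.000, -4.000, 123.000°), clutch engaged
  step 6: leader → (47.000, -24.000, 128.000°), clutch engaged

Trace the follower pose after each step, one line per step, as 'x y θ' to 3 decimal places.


-9.000 82.000 60.500
20.000 26.000 49.000
9.000 66.000 65.500
9.000 66.000 65.500
32.000 85.000 85.500
55.000 38.000 73.500
90.000 -21.000 76.500

step 0: Δleader=(-17.000, 23.000, -18.000°), engaged; cmd=(-33.000, 70.000, -8.500°) → follower=(-9.000, 82.000, 60.500°)
step 1: Δleader=(14.000, -19.000, -24.000°), engaged; cmd=(29.000, -56.000, -11.500°) → follower=(20.000, 26.000, 49.000°)
step 2: Δleader=(-6.000, 13.000, 32.000°), engaged; cmd=(-11.000, 40.000, 16.500°) → follower=(9.000, 66.000, 65.500°)
step 3: Δleader=(-24.000, -25.000, 25.000°), disengaged; cmd=(0,0,0) → follower holds at (9.000, 66.000, 65.500°)
step 4: Δleader=(11.000, 6.000, 39.000°), engaged; cmd=(23.000, 19.000, 20.000°) → follower=(32.000, 85.000, 85.500°)
step 5: Δleader=(11.000, -16.000, -25.000°), engaged; cmd=(23.000, -47.000, -12.000°) → follower=(55.000, 38.000, 73.500°)
step 6: Δleader=(17.000, -20.000, 5.000°), engaged; cmd=(35.000, -59.000, 3.000°) → follower=(90.000, -21.000, 76.500°)


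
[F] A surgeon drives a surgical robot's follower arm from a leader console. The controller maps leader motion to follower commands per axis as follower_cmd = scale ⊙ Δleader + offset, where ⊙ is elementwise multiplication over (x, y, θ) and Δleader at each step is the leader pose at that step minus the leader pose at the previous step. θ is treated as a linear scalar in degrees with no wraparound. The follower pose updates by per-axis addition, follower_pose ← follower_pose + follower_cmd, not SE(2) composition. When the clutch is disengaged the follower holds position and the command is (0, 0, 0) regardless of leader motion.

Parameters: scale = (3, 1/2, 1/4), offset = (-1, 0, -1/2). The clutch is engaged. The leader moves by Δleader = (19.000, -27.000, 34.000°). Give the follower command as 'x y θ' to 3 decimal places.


axis x: 3·19.000 + -1 = 56.000
axis y: 1/2·-27.000 + 0 = -13.500
axis θ: 1/4·34.000 + -1/2 = 8.000

56.000 -13.500 8.000


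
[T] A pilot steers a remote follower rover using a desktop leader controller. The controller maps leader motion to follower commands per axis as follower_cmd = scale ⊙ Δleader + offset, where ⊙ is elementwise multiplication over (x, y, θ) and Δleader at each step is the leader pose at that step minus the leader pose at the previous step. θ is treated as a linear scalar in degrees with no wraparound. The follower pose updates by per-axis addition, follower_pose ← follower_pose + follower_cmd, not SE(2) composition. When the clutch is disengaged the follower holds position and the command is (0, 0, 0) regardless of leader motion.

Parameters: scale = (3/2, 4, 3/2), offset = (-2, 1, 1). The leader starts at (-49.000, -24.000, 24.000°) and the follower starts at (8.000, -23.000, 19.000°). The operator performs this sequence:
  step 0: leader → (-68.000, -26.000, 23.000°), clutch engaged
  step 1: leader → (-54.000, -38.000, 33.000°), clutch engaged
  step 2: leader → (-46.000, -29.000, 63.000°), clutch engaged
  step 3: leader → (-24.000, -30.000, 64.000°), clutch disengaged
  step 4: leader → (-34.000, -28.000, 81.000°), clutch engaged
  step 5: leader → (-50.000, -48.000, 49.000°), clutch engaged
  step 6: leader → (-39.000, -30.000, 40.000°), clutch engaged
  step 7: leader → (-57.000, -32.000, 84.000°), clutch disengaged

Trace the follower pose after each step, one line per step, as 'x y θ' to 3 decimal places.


step 0: Δleader=(-19.000, -2.000, -1.000°), engaged; cmd=(-30.500, -7.000, -0.500°) → follower=(-22.500, -30.000, 18.500°)
step 1: Δleader=(14.000, -12.000, 10.000°), engaged; cmd=(19.000, -47.000, 16.000°) → follower=(-3.500, -77.000, 34.500°)
step 2: Δleader=(8.000, 9.000, 30.000°), engaged; cmd=(10.000, 37.000, 46.000°) → follower=(6.500, -40.000, 80.500°)
step 3: Δleader=(22.000, -1.000, 1.000°), disengaged; cmd=(0,0,0) → follower holds at (6.500, -40.000, 80.500°)
step 4: Δleader=(-10.000, 2.000, 17.000°), engaged; cmd=(-17.000, 9.000, 26.500°) → follower=(-10.500, -31.000, 107.000°)
step 5: Δleader=(-16.000, -20.000, -32.000°), engaged; cmd=(-26.000, -79.000, -47.000°) → follower=(-36.500, -110.000, 60.000°)
step 6: Δleader=(11.000, 18.000, -9.000°), engaged; cmd=(14.500, 73.000, -12.500°) → follower=(-22.000, -37.000, 47.500°)
step 7: Δleader=(-18.000, -2.000, 44.000°), disengaged; cmd=(0,0,0) → follower holds at (-22.000, -37.000, 47.500°)

-22.500 -30.000 18.500
-3.500 -77.000 34.500
6.500 -40.000 80.500
6.500 -40.000 80.500
-10.500 -31.000 107.000
-36.500 -110.000 60.000
-22.000 -37.000 47.500
-22.000 -37.000 47.500


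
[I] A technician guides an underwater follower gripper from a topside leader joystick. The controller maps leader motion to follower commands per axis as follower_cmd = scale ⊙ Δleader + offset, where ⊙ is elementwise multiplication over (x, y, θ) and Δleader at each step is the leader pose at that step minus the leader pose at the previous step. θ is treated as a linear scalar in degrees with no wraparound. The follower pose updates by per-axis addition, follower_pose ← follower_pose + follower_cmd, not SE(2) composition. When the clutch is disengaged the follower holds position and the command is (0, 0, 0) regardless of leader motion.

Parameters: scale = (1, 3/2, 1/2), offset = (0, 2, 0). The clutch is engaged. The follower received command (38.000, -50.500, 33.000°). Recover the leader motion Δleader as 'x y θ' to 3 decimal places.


axis x: (38.000 − 0) / (1) = 38.000
axis y: (-50.500 − 2) / (3/2) = -35.000
axis θ: (33.000 − 0) / (1/2) = 66.000

38.000 -35.000 66.000


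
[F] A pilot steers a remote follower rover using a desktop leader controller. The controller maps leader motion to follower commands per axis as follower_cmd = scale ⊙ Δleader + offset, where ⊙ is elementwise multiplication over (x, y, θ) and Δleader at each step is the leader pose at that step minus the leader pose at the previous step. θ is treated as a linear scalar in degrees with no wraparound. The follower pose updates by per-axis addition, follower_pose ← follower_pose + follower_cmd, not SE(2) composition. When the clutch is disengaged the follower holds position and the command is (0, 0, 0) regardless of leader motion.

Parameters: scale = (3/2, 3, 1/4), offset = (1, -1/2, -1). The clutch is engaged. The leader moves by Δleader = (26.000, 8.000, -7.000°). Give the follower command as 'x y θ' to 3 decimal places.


axis x: 3/2·26.000 + 1 = 40.000
axis y: 3·8.000 + -1/2 = 23.500
axis θ: 1/4·-7.000 + -1 = -2.750

40.000 23.500 -2.750


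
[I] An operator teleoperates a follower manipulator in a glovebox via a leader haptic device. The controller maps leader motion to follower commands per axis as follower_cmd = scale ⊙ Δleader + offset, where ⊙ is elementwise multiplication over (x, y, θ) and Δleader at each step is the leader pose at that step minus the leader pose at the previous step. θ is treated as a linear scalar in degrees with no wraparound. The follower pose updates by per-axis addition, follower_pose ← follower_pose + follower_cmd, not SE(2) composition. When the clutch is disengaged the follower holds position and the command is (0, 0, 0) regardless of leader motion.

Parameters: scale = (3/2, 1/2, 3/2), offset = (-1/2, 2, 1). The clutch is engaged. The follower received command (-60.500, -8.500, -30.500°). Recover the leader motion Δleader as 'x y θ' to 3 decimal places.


axis x: (-60.500 − -1/2) / (3/2) = -40.000
axis y: (-8.500 − 2) / (1/2) = -21.000
axis θ: (-30.500 − 1) / (3/2) = -21.000

-40.000 -21.000 -21.000


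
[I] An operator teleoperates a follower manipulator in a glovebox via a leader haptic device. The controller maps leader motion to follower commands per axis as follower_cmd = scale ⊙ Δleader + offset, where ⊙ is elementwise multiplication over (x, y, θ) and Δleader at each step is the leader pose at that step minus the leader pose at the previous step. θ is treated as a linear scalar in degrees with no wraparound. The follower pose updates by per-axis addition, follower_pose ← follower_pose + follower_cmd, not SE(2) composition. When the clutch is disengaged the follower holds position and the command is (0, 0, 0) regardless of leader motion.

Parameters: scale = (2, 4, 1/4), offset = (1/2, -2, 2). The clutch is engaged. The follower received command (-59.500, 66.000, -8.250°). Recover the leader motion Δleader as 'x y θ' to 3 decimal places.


-30.000 17.000 -41.000

axis x: (-59.500 − 1/2) / (2) = -30.000
axis y: (66.000 − -2) / (4) = 17.000
axis θ: (-8.250 − 2) / (1/4) = -41.000


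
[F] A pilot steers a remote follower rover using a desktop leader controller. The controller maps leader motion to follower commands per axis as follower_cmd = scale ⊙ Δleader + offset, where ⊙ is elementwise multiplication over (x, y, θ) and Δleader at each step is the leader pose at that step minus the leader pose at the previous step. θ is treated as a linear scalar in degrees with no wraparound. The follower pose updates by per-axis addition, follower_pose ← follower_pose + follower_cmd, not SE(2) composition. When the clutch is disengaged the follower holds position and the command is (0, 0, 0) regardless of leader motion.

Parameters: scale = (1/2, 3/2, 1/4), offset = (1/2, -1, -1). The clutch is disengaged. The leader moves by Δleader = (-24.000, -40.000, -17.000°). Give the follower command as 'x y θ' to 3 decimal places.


clutch disengaged → follower holds; cmd = (0, 0, 0)

0.000 0.000 0.000


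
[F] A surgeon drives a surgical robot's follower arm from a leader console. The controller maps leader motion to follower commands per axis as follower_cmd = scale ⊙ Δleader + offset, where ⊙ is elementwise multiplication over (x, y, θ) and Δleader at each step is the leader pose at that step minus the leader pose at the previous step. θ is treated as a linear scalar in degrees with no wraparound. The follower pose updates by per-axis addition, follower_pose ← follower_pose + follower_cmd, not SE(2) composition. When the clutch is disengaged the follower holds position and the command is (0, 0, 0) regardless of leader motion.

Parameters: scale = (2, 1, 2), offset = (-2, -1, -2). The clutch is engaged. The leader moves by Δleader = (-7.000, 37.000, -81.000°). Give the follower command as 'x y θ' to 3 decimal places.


axis x: 2·-7.000 + -2 = -16.000
axis y: 1·37.000 + -1 = 36.000
axis θ: 2·-81.000 + -2 = -164.000

-16.000 36.000 -164.000


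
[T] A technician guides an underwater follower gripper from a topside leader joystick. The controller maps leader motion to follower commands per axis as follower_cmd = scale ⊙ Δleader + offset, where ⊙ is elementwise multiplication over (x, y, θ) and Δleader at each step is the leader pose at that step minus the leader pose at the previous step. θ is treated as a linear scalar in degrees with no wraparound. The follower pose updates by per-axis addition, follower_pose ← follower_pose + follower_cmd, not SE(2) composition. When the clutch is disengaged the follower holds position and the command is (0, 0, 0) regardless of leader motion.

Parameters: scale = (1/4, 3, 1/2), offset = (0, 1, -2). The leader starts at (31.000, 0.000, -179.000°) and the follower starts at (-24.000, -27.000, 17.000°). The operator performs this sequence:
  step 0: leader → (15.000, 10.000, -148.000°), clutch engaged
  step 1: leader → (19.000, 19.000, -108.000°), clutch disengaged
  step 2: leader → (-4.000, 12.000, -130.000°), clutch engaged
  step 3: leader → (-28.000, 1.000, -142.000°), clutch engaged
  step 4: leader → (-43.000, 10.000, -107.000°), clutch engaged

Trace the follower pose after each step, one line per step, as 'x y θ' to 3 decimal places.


step 0: Δleader=(-16.000, 10.000, 31.000°), engaged; cmd=(-4.000, 31.000, 13.500°) → follower=(-28.000, 4.000, 30.500°)
step 1: Δleader=(4.000, 9.000, 40.000°), disengaged; cmd=(0,0,0) → follower holds at (-28.000, 4.000, 30.500°)
step 2: Δleader=(-23.000, -7.000, -22.000°), engaged; cmd=(-5.750, -20.000, -13.000°) → follower=(-33.750, -16.000, 17.500°)
step 3: Δleader=(-24.000, -11.000, -12.000°), engaged; cmd=(-6.000, -32.000, -8.000°) → follower=(-39.750, -48.000, 9.500°)
step 4: Δleader=(-15.000, 9.000, 35.000°), engaged; cmd=(-3.750, 28.000, 15.500°) → follower=(-43.500, -20.000, 25.000°)

-28.000 4.000 30.500
-28.000 4.000 30.500
-33.750 -16.000 17.500
-39.750 -48.000 9.500
-43.500 -20.000 25.000


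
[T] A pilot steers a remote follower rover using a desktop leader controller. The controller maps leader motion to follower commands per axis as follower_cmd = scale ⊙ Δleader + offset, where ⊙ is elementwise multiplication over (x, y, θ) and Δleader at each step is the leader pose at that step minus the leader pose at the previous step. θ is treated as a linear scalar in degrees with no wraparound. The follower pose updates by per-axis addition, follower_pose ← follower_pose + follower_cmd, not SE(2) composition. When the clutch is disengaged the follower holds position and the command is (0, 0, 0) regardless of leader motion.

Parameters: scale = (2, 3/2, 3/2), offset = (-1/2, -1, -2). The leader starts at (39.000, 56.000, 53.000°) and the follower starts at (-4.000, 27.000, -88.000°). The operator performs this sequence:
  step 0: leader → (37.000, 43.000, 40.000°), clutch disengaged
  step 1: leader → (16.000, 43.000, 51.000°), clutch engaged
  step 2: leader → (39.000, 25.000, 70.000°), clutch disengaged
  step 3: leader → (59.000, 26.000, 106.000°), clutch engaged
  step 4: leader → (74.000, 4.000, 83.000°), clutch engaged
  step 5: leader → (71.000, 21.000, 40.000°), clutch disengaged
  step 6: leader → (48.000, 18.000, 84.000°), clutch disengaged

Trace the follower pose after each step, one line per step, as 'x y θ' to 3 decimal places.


step 0: Δleader=(-2.000, -13.000, -13.000°), disengaged; cmd=(0,0,0) → follower holds at (-4.000, 27.000, -88.000°)
step 1: Δleader=(-21.000, 0.000, 11.000°), engaged; cmd=(-42.500, -1.000, 14.500°) → follower=(-46.500, 26.000, -73.500°)
step 2: Δleader=(23.000, -18.000, 19.000°), disengaged; cmd=(0,0,0) → follower holds at (-46.500, 26.000, -73.500°)
step 3: Δleader=(20.000, 1.000, 36.000°), engaged; cmd=(39.500, 0.500, 52.000°) → follower=(-7.000, 26.500, -21.500°)
step 4: Δleader=(15.000, -22.000, -23.000°), engaged; cmd=(29.500, -34.000, -36.500°) → follower=(22.500, -7.500, -58.000°)
step 5: Δleader=(-3.000, 17.000, -43.000°), disengaged; cmd=(0,0,0) → follower holds at (22.500, -7.500, -58.000°)
step 6: Δleader=(-23.000, -3.000, 44.000°), disengaged; cmd=(0,0,0) → follower holds at (22.500, -7.500, -58.000°)

-4.000 27.000 -88.000
-46.500 26.000 -73.500
-46.500 26.000 -73.500
-7.000 26.500 -21.500
22.500 -7.500 -58.000
22.500 -7.500 -58.000
22.500 -7.500 -58.000


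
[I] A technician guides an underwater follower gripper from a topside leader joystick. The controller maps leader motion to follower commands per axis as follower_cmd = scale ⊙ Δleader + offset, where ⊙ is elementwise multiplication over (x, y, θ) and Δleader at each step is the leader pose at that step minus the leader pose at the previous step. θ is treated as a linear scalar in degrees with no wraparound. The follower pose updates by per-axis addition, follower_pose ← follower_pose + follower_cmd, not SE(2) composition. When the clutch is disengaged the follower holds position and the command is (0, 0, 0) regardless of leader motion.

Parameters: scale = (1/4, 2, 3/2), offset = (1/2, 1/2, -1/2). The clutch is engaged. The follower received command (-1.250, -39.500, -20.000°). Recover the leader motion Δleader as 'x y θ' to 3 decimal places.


axis x: (-1.250 − 1/2) / (1/4) = -7.000
axis y: (-39.500 − 1/2) / (2) = -20.000
axis θ: (-20.000 − -1/2) / (3/2) = -13.000

-7.000 -20.000 -13.000


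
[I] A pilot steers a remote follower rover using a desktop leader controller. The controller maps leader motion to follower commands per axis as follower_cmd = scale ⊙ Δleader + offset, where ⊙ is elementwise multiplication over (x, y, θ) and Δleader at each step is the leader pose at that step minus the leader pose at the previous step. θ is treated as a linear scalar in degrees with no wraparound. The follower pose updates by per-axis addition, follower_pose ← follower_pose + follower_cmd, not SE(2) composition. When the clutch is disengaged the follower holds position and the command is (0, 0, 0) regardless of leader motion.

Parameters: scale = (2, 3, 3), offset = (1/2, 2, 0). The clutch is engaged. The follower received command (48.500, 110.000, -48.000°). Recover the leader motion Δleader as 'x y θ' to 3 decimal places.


24.000 36.000 -16.000

axis x: (48.500 − 1/2) / (2) = 24.000
axis y: (110.000 − 2) / (3) = 36.000
axis θ: (-48.000 − 0) / (3) = -16.000


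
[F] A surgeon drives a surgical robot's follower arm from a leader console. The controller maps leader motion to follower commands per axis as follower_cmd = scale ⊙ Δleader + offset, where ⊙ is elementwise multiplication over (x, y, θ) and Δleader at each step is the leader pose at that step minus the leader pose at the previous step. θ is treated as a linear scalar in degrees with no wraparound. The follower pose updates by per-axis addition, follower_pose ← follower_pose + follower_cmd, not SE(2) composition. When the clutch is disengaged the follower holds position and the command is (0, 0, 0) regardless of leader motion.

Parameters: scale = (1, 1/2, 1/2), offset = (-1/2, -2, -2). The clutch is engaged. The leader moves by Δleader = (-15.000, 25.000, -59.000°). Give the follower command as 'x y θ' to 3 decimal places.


axis x: 1·-15.000 + -1/2 = -15.500
axis y: 1/2·25.000 + -2 = 10.500
axis θ: 1/2·-59.000 + -2 = -31.500

-15.500 10.500 -31.500


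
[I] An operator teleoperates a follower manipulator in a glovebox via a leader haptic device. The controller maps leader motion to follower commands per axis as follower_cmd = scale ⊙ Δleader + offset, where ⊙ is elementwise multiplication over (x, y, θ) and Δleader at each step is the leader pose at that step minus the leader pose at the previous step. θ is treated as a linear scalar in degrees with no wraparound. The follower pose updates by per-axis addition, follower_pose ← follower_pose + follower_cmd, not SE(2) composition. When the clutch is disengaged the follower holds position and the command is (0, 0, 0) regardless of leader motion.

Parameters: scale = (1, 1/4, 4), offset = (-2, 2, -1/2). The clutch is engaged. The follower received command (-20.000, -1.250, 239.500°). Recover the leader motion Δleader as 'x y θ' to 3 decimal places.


axis x: (-20.000 − -2) / (1) = -18.000
axis y: (-1.250 − 2) / (1/4) = -13.000
axis θ: (239.500 − -1/2) / (4) = 60.000

-18.000 -13.000 60.000


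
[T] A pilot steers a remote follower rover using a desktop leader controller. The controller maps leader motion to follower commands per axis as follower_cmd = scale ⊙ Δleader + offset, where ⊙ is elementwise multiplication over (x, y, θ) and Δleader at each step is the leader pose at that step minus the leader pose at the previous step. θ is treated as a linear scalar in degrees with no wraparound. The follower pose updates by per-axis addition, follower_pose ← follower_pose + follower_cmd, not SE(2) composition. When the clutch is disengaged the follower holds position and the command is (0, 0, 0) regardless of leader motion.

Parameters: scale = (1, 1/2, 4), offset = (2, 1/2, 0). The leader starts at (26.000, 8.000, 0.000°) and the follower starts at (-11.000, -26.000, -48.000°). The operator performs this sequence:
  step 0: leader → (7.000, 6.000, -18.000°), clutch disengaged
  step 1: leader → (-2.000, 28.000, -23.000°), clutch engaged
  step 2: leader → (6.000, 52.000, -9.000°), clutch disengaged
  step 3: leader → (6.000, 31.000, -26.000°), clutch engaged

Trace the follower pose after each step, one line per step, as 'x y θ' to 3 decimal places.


step 0: Δleader=(-19.000, -2.000, -18.000°), disengaged; cmd=(0,0,0) → follower holds at (-11.000, -26.000, -48.000°)
step 1: Δleader=(-9.000, 22.000, -5.000°), engaged; cmd=(-7.000, 11.500, -20.000°) → follower=(-18.000, -14.500, -68.000°)
step 2: Δleader=(8.000, 24.000, 14.000°), disengaged; cmd=(0,0,0) → follower holds at (-18.000, -14.500, -68.000°)
step 3: Δleader=(0.000, -21.000, -17.000°), engaged; cmd=(2.000, -10.000, -68.000°) → follower=(-16.000, -24.500, -136.000°)

-11.000 -26.000 -48.000
-18.000 -14.500 -68.000
-18.000 -14.500 -68.000
-16.000 -24.500 -136.000


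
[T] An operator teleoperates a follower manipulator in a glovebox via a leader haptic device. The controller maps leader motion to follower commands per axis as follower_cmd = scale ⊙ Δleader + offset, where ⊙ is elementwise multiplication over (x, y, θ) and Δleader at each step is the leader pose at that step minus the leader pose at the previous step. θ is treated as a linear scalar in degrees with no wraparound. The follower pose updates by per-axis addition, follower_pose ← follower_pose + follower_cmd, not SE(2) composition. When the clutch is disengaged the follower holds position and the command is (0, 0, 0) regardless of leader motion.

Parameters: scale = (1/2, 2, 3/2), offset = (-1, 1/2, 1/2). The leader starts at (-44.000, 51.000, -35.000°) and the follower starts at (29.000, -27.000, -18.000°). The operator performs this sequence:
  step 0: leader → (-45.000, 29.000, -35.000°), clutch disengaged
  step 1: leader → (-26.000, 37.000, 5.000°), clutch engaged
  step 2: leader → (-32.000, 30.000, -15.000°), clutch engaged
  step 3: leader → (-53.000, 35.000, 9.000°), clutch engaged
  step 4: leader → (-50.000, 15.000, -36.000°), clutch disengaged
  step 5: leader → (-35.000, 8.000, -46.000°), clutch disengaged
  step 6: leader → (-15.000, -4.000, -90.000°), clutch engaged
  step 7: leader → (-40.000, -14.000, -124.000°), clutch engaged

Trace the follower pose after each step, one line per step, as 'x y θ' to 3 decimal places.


step 0: Δleader=(-1.000, -22.000, 0.000°), disengaged; cmd=(0,0,0) → follower holds at (29.000, -27.000, -18.000°)
step 1: Δleader=(19.000, 8.000, 40.000°), engaged; cmd=(8.500, 16.500, 60.500°) → follower=(37.500, -10.500, 42.500°)
step 2: Δleader=(-6.000, -7.000, -20.000°), engaged; cmd=(-4.000, -13.500, -29.500°) → follower=(33.500, -24.000, 13.000°)
step 3: Δleader=(-21.000, 5.000, 24.000°), engaged; cmd=(-11.500, 10.500, 36.500°) → follower=(22.000, -13.500, 49.500°)
step 4: Δleader=(3.000, -20.000, -45.000°), disengaged; cmd=(0,0,0) → follower holds at (22.000, -13.500, 49.500°)
step 5: Δleader=(15.000, -7.000, -10.000°), disengaged; cmd=(0,0,0) → follower holds at (22.000, -13.500, 49.500°)
step 6: Δleader=(20.000, -12.000, -44.000°), engaged; cmd=(9.000, -23.500, -65.500°) → follower=(31.000, -37.000, -16.000°)
step 7: Δleader=(-25.000, -10.000, -34.000°), engaged; cmd=(-13.500, -19.500, -50.500°) → follower=(17.500, -56.500, -66.500°)

29.000 -27.000 -18.000
37.500 -10.500 42.500
33.500 -24.000 13.000
22.000 -13.500 49.500
22.000 -13.500 49.500
22.000 -13.500 49.500
31.000 -37.000 -16.000
17.500 -56.500 -66.500


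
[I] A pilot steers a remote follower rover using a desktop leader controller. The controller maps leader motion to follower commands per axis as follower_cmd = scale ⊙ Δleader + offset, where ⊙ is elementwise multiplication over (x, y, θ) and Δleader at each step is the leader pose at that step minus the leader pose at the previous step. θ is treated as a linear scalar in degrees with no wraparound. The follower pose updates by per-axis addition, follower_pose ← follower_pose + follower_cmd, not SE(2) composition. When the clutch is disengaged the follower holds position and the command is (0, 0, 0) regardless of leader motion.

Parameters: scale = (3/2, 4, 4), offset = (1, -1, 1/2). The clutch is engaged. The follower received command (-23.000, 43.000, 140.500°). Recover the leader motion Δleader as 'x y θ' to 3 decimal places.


axis x: (-23.000 − 1) / (3/2) = -16.000
axis y: (43.000 − -1) / (4) = 11.000
axis θ: (140.500 − 1/2) / (4) = 35.000

-16.000 11.000 35.000


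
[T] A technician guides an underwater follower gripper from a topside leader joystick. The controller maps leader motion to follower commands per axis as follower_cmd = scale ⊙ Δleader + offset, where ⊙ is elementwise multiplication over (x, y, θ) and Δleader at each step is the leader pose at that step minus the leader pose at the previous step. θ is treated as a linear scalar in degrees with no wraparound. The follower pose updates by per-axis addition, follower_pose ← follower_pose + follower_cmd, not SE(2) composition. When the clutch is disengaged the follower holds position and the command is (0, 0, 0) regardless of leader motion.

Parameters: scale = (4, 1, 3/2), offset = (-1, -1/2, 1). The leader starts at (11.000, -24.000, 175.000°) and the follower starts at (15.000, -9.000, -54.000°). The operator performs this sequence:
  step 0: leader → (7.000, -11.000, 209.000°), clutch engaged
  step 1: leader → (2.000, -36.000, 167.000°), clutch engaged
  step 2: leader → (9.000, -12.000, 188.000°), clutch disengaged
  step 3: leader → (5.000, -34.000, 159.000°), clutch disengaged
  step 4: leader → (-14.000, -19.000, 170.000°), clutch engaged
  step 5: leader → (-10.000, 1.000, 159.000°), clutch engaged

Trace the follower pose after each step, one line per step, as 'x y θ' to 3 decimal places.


-2.000 3.500 -2.000
-23.000 -22.000 -64.000
-23.000 -22.000 -64.000
-23.000 -22.000 -64.000
-100.000 -7.500 -46.500
-85.000 12.000 -62.000

step 0: Δleader=(-4.000, 13.000, 34.000°), engaged; cmd=(-17.000, 12.500, 52.000°) → follower=(-2.000, 3.500, -2.000°)
step 1: Δleader=(-5.000, -25.000, -42.000°), engaged; cmd=(-21.000, -25.500, -62.000°) → follower=(-23.000, -22.000, -64.000°)
step 2: Δleader=(7.000, 24.000, 21.000°), disengaged; cmd=(0,0,0) → follower holds at (-23.000, -22.000, -64.000°)
step 3: Δleader=(-4.000, -22.000, -29.000°), disengaged; cmd=(0,0,0) → follower holds at (-23.000, -22.000, -64.000°)
step 4: Δleader=(-19.000, 15.000, 11.000°), engaged; cmd=(-77.000, 14.500, 17.500°) → follower=(-100.000, -7.500, -46.500°)
step 5: Δleader=(4.000, 20.000, -11.000°), engaged; cmd=(15.000, 19.500, -15.500°) → follower=(-85.000, 12.000, -62.000°)


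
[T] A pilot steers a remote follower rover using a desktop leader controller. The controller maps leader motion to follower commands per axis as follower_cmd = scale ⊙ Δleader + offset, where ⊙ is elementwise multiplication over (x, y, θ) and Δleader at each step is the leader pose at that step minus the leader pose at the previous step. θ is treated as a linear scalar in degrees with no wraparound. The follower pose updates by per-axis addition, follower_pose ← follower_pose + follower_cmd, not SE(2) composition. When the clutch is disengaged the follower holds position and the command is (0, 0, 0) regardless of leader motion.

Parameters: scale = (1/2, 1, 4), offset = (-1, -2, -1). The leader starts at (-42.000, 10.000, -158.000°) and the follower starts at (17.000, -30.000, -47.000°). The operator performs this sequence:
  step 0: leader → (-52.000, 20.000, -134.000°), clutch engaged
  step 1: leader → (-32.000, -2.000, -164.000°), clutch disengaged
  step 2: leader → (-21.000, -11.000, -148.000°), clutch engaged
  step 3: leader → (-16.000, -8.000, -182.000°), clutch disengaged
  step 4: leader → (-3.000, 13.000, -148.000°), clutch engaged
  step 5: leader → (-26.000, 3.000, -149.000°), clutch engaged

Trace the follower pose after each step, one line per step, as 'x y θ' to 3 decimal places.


step 0: Δleader=(-10.000, 10.000, 24.000°), engaged; cmd=(-6.000, 8.000, 95.000°) → follower=(11.000, -22.000, 48.000°)
step 1: Δleader=(20.000, -22.000, -30.000°), disengaged; cmd=(0,0,0) → follower holds at (11.000, -22.000, 48.000°)
step 2: Δleader=(11.000, -9.000, 16.000°), engaged; cmd=(4.500, -11.000, 63.000°) → follower=(15.500, -33.000, 111.000°)
step 3: Δleader=(5.000, 3.000, -34.000°), disengaged; cmd=(0,0,0) → follower holds at (15.500, -33.000, 111.000°)
step 4: Δleader=(13.000, 21.000, 34.000°), engaged; cmd=(5.500, 19.000, 135.000°) → follower=(21.000, -14.000, 246.000°)
step 5: Δleader=(-23.000, -10.000, -1.000°), engaged; cmd=(-12.500, -12.000, -5.000°) → follower=(8.500, -26.000, 241.000°)

11.000 -22.000 48.000
11.000 -22.000 48.000
15.500 -33.000 111.000
15.500 -33.000 111.000
21.000 -14.000 246.000
8.500 -26.000 241.000


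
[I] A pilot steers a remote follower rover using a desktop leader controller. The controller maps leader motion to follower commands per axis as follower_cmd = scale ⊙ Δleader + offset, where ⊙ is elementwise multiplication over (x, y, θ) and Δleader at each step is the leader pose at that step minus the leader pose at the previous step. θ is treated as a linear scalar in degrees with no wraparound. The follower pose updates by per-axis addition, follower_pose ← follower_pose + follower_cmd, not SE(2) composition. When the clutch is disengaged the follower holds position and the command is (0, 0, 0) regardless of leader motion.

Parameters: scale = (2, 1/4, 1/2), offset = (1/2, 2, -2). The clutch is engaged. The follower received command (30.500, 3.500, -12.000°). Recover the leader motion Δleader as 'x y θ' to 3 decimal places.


15.000 6.000 -20.000

axis x: (30.500 − 1/2) / (2) = 15.000
axis y: (3.500 − 2) / (1/4) = 6.000
axis θ: (-12.000 − -2) / (1/2) = -20.000


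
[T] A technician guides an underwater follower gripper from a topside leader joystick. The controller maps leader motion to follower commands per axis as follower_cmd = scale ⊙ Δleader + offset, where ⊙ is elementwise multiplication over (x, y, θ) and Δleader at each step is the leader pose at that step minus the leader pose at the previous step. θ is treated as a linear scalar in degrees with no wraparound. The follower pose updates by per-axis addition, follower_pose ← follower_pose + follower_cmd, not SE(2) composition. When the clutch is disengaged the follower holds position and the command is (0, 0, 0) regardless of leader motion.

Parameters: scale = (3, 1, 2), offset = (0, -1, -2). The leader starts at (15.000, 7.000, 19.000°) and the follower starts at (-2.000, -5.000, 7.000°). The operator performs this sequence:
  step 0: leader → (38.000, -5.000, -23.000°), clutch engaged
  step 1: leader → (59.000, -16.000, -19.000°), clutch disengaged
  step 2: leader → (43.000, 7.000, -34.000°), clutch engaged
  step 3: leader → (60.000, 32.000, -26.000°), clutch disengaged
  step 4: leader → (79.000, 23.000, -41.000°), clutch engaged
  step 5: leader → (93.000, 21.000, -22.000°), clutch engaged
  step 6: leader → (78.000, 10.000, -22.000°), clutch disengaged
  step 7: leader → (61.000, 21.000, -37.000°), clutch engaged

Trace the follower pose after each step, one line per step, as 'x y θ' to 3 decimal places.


step 0: Δleader=(23.000, -12.000, -42.000°), engaged; cmd=(69.000, -13.000, -86.000°) → follower=(67.000, -18.000, -79.000°)
step 1: Δleader=(21.000, -11.000, 4.000°), disengaged; cmd=(0,0,0) → follower holds at (67.000, -18.000, -79.000°)
step 2: Δleader=(-16.000, 23.000, -15.000°), engaged; cmd=(-48.000, 22.000, -32.000°) → follower=(19.000, 4.000, -111.000°)
step 3: Δleader=(17.000, 25.000, 8.000°), disengaged; cmd=(0,0,0) → follower holds at (19.000, 4.000, -111.000°)
step 4: Δleader=(19.000, -9.000, -15.000°), engaged; cmd=(57.000, -10.000, -32.000°) → follower=(76.000, -6.000, -143.000°)
step 5: Δleader=(14.000, -2.000, 19.000°), engaged; cmd=(42.000, -3.000, 36.000°) → follower=(118.000, -9.000, -107.000°)
step 6: Δleader=(-15.000, -11.000, 0.000°), disengaged; cmd=(0,0,0) → follower holds at (118.000, -9.000, -107.000°)
step 7: Δleader=(-17.000, 11.000, -15.000°), engaged; cmd=(-51.000, 10.000, -32.000°) → follower=(67.000, 1.000, -139.000°)

67.000 -18.000 -79.000
67.000 -18.000 -79.000
19.000 4.000 -111.000
19.000 4.000 -111.000
76.000 -6.000 -143.000
118.000 -9.000 -107.000
118.000 -9.000 -107.000
67.000 1.000 -139.000


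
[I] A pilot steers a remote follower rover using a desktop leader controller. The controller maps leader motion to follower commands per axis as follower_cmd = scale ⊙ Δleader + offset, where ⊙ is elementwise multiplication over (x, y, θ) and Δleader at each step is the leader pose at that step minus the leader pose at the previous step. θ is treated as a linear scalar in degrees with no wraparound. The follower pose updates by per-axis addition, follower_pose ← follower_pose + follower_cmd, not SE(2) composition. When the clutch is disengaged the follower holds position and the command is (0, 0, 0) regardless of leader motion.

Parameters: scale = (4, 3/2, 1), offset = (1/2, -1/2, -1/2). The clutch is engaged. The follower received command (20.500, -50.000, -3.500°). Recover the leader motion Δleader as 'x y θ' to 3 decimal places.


5.000 -33.000 -3.000

axis x: (20.500 − 1/2) / (4) = 5.000
axis y: (-50.000 − -1/2) / (3/2) = -33.000
axis θ: (-3.500 − -1/2) / (1) = -3.000


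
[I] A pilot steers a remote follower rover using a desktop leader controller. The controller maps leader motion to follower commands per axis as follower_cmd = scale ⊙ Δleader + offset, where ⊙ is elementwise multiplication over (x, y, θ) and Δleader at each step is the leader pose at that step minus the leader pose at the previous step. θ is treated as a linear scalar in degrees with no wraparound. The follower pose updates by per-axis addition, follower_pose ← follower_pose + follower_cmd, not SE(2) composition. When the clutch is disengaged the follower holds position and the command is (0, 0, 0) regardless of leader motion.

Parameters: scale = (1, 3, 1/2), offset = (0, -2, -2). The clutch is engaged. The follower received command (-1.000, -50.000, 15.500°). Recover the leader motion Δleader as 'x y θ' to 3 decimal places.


axis x: (-1.000 − 0) / (1) = -1.000
axis y: (-50.000 − -2) / (3) = -16.000
axis θ: (15.500 − -2) / (1/2) = 35.000

-1.000 -16.000 35.000
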